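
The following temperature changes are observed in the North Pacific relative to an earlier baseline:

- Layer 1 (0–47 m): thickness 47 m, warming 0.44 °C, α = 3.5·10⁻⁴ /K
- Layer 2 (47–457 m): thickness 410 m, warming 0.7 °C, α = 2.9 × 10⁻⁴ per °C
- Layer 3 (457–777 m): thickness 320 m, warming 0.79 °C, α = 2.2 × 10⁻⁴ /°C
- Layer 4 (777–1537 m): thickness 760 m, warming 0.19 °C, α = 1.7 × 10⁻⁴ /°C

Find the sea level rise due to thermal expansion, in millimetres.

Δh ≈ 170 mm

0–47 m: 0.44 × 47 × 3.5×10⁻⁴ = 0.007238 m
47–457 m: 410 × 2.9×10⁻⁴ × 0.7 = 0.08323 m
Layer 3: 320 × 0.79 × 2.2×10⁻⁴ = 0.055616 m
1.7×10⁻⁴ × 760 × 0.19 = 0.024548 m
Δh = 0.007238 + 0.08323 + 0.055616 + 0.024548 = 0.170632 m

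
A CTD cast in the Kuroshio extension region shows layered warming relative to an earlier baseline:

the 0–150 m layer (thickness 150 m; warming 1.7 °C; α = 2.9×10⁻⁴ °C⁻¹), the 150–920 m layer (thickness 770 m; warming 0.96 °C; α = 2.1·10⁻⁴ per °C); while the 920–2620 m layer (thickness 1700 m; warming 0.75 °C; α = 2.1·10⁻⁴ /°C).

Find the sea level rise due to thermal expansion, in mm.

about 497 mm

Layer 1: 150 × 2.9×10⁻⁴ × 1.7 = 0.07395 m
Layer 2: 770 × 0.96 × 2.1×10⁻⁴ = 0.155232 m
Layer 3: 2.1×10⁻⁴ × 1700 × 0.75 = 0.26775 m
Δh = 0.07395 + 0.155232 + 0.26775 = 0.496932 m ≈ 497 mm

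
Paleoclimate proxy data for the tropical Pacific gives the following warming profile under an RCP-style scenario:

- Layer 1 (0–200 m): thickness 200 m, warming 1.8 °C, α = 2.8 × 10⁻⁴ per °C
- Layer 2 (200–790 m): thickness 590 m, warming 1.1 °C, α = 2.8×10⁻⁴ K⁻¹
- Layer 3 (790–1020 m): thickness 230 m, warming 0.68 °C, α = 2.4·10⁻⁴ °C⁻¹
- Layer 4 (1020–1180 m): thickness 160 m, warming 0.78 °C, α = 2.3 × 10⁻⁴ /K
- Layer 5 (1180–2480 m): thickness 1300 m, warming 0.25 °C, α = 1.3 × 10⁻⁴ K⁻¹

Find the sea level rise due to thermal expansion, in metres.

0–200 m: 2.8×10⁻⁴ × 1.8 × 200 = 0.10080 m
Layer 2: 590 × 1.1 × 2.8×10⁻⁴ = 0.18172 m
790–1020 m: 0.68 × 2.4×10⁻⁴ × 230 = 0.037536 m
1020–1180 m: 160 × 2.3×10⁻⁴ × 0.78 = 0.028704 m
1180–2480 m: 1300 × 0.25 × 1.3×10⁻⁴ = 0.04225 m
Δh = 0.10080 + 0.18172 + 0.037536 + 0.028704 + 0.04225 = 0.39101 m

about 0.391 m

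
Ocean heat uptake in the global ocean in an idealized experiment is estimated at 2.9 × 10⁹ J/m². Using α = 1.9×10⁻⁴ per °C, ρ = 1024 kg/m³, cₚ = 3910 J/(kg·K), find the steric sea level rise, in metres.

Δh = αQ/(ρcₚ) = 1.9×10⁻⁴ × 2.9×10⁹ / (1024 × 3910) ≈ 0.13762 m

Δh = 0.138 m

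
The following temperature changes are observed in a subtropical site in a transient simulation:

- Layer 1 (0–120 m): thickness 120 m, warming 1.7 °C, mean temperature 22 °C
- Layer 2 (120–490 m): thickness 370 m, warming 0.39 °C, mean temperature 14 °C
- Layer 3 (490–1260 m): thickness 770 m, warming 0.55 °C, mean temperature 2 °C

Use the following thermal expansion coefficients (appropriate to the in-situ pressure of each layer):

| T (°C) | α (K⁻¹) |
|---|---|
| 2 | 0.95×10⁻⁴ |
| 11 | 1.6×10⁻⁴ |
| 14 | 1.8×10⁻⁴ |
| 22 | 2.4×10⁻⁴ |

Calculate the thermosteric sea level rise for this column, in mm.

115 mm of thermosteric rise

Layer 1 at 22 °C → α = 2.4×10⁻⁴ K⁻¹
Layer 2 at 14 °C → α = 1.8×10⁻⁴ K⁻¹
Layer 3 at 2 °C → α = 0.95×10⁻⁴ K⁻¹
Layer 1: 120 × 1.7 × 2.4×10⁻⁴ = 0.04896 m
0.39 × 370 × 1.8×10⁻⁴ = 0.025974 m
0.95×10⁻⁴ × 770 × 0.55 = 0.0402325 m
Δh = 0.04896 + 0.025974 + 0.0402325 = 0.1151665 m ≈ 115 mm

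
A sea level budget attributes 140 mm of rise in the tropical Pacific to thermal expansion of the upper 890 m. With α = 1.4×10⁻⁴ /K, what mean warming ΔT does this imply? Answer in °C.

ΔT ≈ 1.12 °C

ΔT = Δh/(αH) = 0.14 / (1.4×10⁻⁴ × 890) ≈ 1.124 °C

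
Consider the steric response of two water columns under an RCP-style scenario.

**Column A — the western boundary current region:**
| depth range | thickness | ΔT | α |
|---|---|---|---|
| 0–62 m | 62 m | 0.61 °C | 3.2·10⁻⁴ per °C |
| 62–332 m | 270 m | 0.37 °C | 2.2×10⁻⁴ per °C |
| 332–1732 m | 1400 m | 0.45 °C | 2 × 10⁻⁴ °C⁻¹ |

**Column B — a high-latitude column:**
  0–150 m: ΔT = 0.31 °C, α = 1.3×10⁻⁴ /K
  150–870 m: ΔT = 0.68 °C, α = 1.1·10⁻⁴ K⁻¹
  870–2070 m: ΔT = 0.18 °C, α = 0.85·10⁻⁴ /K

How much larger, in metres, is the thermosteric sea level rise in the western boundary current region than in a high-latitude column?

A Layer 1: 0.61 × 3.2×10⁻⁴ × 62 = 0.0121024 m
A Layer 2: 0.37 × 2.2×10⁻⁴ × 270 = 0.021978 m
A 2×10⁻⁴ × 0.45 × 1400 = 0.12600 m
A total: 0.1600804 m
B Layer 1: 1.3×10⁻⁴ × 150 × 0.31 = 0.006045 m
B 150–870 m: 0.68 × 720 × 1.1×10⁻⁴ = 0.053856 m
B 870–2070 m: 0.85×10⁻⁴ × 0.18 × 1200 = 0.01836 m
B total: 0.078261 m
Difference: 0.1600804 − 0.078261 = 0.0818194 m

0.082 m larger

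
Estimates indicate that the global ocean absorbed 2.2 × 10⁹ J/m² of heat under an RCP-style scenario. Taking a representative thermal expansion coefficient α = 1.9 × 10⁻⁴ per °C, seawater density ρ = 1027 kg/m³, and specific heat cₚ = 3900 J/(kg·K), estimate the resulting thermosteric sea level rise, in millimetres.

104 mm of thermosteric rise

Δh = αQ/(ρcₚ) = 1.9×10⁻⁴ × 2.2×10⁹ / (1027 × 3900) ≈ 0.10436 m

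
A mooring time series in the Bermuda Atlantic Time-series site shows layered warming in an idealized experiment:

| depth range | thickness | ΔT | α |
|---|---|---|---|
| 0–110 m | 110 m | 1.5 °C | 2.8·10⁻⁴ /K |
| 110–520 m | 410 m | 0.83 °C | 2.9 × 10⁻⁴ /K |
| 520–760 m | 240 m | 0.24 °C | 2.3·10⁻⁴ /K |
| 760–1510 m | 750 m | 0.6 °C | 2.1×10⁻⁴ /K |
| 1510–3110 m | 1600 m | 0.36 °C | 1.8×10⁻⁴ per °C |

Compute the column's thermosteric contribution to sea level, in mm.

0–110 m: 2.8×10⁻⁴ × 1.5 × 110 = 0.04620 m
110–520 m: 2.9×10⁻⁴ × 0.83 × 410 = 0.098687 m
Layer 3: 240 × 0.24 × 2.3×10⁻⁴ = 0.013248 m
Layer 4: 2.1×10⁻⁴ × 750 × 0.6 = 0.09450 m
0.36 × 1.8×10⁻⁴ × 1600 = 0.10368 m
Δh = 0.04620 + 0.098687 + 0.013248 + 0.09450 + 0.10368 = 0.356315 m ≈ 356 mm

about 356 mm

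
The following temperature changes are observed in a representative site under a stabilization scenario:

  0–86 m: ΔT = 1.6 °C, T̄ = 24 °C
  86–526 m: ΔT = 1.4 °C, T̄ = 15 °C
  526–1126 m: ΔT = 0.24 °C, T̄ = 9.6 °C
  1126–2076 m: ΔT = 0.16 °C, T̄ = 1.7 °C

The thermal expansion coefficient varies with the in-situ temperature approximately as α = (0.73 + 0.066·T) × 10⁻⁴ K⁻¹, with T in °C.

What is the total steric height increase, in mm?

Layer 1: α = (0.73 + 0.066×24)×10⁻⁴ = 2.314×10⁻⁴ K⁻¹
Layer 2: α = (0.73 + 0.066×15)×10⁻⁴ = 1.72×10⁻⁴ K⁻¹
Layer 3: α = (0.73 + 0.066×9.6)×10⁻⁴ = 1.3636×10⁻⁴ K⁻¹
Layer 4: α = (0.73 + 0.066×1.7)×10⁻⁴ = 0.8422×10⁻⁴ K⁻¹
1.6 × 2.314×10⁻⁴ × 86 = 0.03184064 m
86–526 m: 1.4 × 440 × 1.72×10⁻⁴ = 0.105952 m
600 × 0.24 × 1.3636×10⁻⁴ = 0.01963584 m
Layer 4: 0.16 × 0.8422×10⁻⁴ × 950 = 0.01280144 m
Δh = 0.03184064 + 0.105952 + 0.01963584 + 0.01280144 = 0.17022992 m ≈ 170 mm

about 170 mm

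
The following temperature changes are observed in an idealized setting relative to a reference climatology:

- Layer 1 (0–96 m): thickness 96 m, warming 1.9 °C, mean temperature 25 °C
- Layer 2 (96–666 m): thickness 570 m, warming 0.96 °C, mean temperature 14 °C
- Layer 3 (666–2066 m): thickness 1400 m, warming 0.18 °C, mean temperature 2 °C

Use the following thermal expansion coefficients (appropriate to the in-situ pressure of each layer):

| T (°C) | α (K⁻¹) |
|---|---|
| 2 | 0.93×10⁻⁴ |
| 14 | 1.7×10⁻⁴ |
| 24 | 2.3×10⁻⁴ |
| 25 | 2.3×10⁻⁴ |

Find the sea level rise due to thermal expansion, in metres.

Layer 1 at 25 °C → α = 2.3×10⁻⁴ K⁻¹
Layer 2 at 14 °C → α = 1.7×10⁻⁴ K⁻¹
Layer 3 at 2 °C → α = 0.93×10⁻⁴ K⁻¹
Layer 1: 1.9 × 96 × 2.3×10⁻⁴ = 0.041952 m
Layer 2: 1.7×10⁻⁴ × 570 × 0.96 = 0.093024 m
0.93×10⁻⁴ × 0.18 × 1400 = 0.023436 m
Δh = 0.041952 + 0.093024 + 0.023436 = 0.158412 m ≈ 0.158 m

0.158 m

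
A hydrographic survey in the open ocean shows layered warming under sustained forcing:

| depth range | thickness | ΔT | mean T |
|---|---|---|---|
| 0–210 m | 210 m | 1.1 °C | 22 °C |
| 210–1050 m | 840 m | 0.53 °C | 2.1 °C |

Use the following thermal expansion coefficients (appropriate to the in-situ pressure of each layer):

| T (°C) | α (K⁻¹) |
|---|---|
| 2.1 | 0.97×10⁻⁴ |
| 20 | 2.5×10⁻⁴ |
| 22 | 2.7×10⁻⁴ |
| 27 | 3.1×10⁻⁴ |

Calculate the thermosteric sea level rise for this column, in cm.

Layer 1 at 22 °C → α = 2.7×10⁻⁴ K⁻¹
Layer 2 at 2.1 °C → α = 0.97×10⁻⁴ K⁻¹
1.1 × 2.7×10⁻⁴ × 210 = 0.06237 m
Layer 2: 840 × 0.97×10⁻⁴ × 0.53 = 0.0431844 m
Δh = 0.06237 + 0.0431844 = 0.1055544 m

Δh = 11 cm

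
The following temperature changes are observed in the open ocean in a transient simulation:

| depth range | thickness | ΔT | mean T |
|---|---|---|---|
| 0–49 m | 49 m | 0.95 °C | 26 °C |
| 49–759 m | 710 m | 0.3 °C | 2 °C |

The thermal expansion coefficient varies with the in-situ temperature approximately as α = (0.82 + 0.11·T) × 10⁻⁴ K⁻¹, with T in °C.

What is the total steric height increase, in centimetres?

Layer 1: α = (0.82 + 0.11×26)×10⁻⁴ = 3.68×10⁻⁴ K⁻¹
Layer 2: α = (0.82 + 0.11×2)×10⁻⁴ = 1.04×10⁻⁴ K⁻¹
49 × 0.95 × 3.68×10⁻⁴ = 0.0171304 m
710 × 0.3 × 1.04×10⁻⁴ = 0.022152 m
Δh = 0.0171304 + 0.022152 = 0.0392824 m

Δh ≈ 3.93 cm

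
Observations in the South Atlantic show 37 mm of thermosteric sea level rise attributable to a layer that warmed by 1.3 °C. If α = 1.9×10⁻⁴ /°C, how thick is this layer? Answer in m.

H ≈ 150 m

H = Δh/(αΔT) = 0.037 / (1.9×10⁻⁴ × 1.3) ≈ 149.8 m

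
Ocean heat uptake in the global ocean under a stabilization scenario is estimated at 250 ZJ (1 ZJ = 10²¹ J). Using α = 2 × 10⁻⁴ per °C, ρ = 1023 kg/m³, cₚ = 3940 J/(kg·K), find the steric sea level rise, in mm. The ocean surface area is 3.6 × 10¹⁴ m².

Per unit area: Q = 250×10²¹ / (3.6×10¹⁴) ≈ 6.944×10⁸ J/m²
Δh = αQ/(ρcₚ) = 2×10⁻⁴ × 6.944×10⁸ / (1023 × 3940) ≈ 0.034456 m

34 mm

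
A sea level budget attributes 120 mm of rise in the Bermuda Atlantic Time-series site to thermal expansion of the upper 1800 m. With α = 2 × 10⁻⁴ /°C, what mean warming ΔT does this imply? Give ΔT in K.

ΔT = Δh/(αH) = 0.12 / (2×10⁻⁴ × 1800) ≈ 0.3333 K

ΔT ≈ 0.333 K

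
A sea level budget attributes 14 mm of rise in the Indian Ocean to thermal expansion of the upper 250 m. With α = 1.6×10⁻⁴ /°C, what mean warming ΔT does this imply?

ΔT = Δh/(αH) = 0.014 / (1.6×10⁻⁴ × 250) = 0.3500 °C

0.35 °C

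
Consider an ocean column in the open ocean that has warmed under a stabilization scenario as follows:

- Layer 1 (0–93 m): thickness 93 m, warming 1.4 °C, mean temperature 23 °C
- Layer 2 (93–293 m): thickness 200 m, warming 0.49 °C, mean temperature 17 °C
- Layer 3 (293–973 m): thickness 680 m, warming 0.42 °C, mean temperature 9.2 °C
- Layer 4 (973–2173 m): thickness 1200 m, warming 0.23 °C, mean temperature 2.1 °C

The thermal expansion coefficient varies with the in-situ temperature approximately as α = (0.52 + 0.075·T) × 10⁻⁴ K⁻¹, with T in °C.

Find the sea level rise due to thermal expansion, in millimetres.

Layer 1: α = (0.52 + 0.075×23)×10⁻⁴ = 2.245×10⁻⁴ K⁻¹
Layer 2: α = (0.52 + 0.075×17)×10⁻⁴ = 1.795×10⁻⁴ K⁻¹
Layer 3: α = (0.52 + 0.075×9.2)×10⁻⁴ = 1.21×10⁻⁴ K⁻¹
Layer 4: α = (0.52 + 0.075×2.1)×10⁻⁴ = 0.6775×10⁻⁴ K⁻¹
Layer 1: 93 × 1.4 × 2.245×10⁻⁴ = 0.0292299 m
93–293 m: 0.49 × 200 × 1.795×10⁻⁴ = 0.017591 m
293–973 m: 1.21×10⁻⁴ × 0.42 × 680 = 0.0345576 m
0.23 × 1200 × 0.6775×10⁻⁴ = 0.018699 m
Δh = 0.0292299 + 0.017591 + 0.0345576 + 0.018699 = 0.1000775 m

about 100 mm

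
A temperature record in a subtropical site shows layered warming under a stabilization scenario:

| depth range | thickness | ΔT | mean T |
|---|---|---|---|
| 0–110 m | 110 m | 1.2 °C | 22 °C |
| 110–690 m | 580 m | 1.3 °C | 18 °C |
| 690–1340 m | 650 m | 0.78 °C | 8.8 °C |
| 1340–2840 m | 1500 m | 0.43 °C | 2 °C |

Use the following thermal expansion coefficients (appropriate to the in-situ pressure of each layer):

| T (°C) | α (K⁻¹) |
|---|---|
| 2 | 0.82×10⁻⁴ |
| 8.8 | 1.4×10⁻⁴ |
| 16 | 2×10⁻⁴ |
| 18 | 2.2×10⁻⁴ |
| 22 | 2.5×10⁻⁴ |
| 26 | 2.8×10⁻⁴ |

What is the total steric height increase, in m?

0.32 m

Layer 1 at 22 °C → α = 2.5×10⁻⁴ K⁻¹
Layer 2 at 18 °C → α = 2.2×10⁻⁴ K⁻¹
Layer 3 at 8.8 °C → α = 1.4×10⁻⁴ K⁻¹
Layer 4 at 2 °C → α = 0.82×10⁻⁴ K⁻¹
0–110 m: 110 × 2.5×10⁻⁴ × 1.2 = 0.03300 m
110–690 m: 580 × 1.3 × 2.2×10⁻⁴ = 0.16588 m
0.78 × 650 × 1.4×10⁻⁴ = 0.07098 m
Layer 4: 0.43 × 1500 × 0.82×10⁻⁴ = 0.05289 m
Δh = 0.03300 + 0.16588 + 0.07098 + 0.05289 = 0.32275 m ≈ 0.32 m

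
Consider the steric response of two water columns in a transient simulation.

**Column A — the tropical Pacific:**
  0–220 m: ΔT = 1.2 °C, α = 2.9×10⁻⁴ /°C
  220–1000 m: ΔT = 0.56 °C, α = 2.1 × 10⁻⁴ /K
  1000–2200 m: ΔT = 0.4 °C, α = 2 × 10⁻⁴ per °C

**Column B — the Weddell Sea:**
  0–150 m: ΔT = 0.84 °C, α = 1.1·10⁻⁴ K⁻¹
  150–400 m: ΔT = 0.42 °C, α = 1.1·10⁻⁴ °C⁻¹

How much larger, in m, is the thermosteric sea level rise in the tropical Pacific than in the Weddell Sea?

A Layer 1: 2.9×10⁻⁴ × 1.2 × 220 = 0.07656 m
A Layer 2: 780 × 0.56 × 2.1×10⁻⁴ = 0.091728 m
A 1000–2200 m: 0.4 × 1200 × 2×10⁻⁴ = 0.09600 m
A total: 0.264288 m
B 0–150 m: 1.1×10⁻⁴ × 150 × 0.84 = 0.01386 m
B Layer 2: 1.1×10⁻⁴ × 250 × 0.42 = 0.01155 m
B total: 0.02541 m
Difference: 0.264288 − 0.02541 = 0.238878 m

0.239 m larger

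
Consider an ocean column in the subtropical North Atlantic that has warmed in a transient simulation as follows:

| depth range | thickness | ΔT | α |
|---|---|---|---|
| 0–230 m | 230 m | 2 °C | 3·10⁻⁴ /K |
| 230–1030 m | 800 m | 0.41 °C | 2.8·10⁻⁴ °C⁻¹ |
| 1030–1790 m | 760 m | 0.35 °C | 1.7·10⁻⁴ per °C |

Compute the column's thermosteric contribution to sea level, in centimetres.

Δh ≈ 27.5 cm

0–230 m: 230 × 3×10⁻⁴ × 2 = 0.13800 m
0.41 × 800 × 2.8×10⁻⁴ = 0.09184 m
Layer 3: 760 × 1.7×10⁻⁴ × 0.35 = 0.04522 m
Δh = 0.13800 + 0.09184 + 0.04522 = 0.27506 m ≈ 27.5 cm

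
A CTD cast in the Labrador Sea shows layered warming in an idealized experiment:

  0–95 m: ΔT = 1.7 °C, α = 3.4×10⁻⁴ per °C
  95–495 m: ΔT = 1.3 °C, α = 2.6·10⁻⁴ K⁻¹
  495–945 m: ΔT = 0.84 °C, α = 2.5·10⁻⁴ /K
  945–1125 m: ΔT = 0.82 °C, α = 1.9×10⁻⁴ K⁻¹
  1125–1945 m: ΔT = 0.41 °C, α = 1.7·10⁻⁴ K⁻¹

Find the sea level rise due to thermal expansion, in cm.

3.4×10⁻⁴ × 1.7 × 95 = 0.05491 m
Layer 2: 1.3 × 2.6×10⁻⁴ × 400 = 0.13520 m
0.84 × 450 × 2.5×10⁻⁴ = 0.09450 m
1.9×10⁻⁴ × 180 × 0.82 = 0.028044 m
1.7×10⁻⁴ × 820 × 0.41 = 0.057154 m
Δh = 0.05491 + 0.13520 + 0.09450 + 0.028044 + 0.057154 = 0.369808 m

37.0 cm of thermosteric rise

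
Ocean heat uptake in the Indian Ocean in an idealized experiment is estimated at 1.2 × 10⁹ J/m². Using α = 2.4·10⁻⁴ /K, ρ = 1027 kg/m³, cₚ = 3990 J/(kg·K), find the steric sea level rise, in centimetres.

about 7.03 cm

Δh = αQ/(ρcₚ) = 2.4×10⁻⁴ × 1.2×10⁹ / (1027 × 3990) ≈ 0.070283 m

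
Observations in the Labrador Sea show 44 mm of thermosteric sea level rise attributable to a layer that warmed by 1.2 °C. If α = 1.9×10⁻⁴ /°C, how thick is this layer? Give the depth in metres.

H = Δh/(αΔT) = 0.044 / (1.9×10⁻⁴ × 1.2) ≈ 193.0 m

H ≈ 193 m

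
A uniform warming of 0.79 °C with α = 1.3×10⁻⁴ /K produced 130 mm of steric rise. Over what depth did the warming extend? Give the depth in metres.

H = Δh/(αΔT) = 0.13 / (1.3×10⁻⁴ × 0.79) ≈ 1266 m

H ≈ 1270 m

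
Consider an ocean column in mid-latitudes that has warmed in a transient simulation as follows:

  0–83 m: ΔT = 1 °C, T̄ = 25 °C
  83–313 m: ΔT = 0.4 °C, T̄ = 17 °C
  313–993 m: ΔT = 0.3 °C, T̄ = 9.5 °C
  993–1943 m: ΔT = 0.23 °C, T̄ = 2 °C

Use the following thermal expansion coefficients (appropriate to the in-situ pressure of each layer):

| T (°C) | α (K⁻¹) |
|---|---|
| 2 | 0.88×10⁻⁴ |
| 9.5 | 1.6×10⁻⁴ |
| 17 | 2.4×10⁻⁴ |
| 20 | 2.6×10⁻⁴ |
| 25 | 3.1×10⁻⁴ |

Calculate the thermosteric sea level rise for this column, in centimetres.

Layer 1 at 25 °C → α = 3.1×10⁻⁴ K⁻¹
Layer 2 at 17 °C → α = 2.4×10⁻⁴ K⁻¹
Layer 3 at 9.5 °C → α = 1.6×10⁻⁴ K⁻¹
Layer 4 at 2 °C → α = 0.88×10⁻⁴ K⁻¹
0–83 m: 1 × 83 × 3.1×10⁻⁴ = 0.02573 m
230 × 2.4×10⁻⁴ × 0.4 = 0.02208 m
313–993 m: 0.3 × 680 × 1.6×10⁻⁴ = 0.03264 m
993–1943 m: 0.23 × 0.88×10⁻⁴ × 950 = 0.019228 m
Δh = 0.02573 + 0.02208 + 0.03264 + 0.019228 = 0.099678 m

9.97 cm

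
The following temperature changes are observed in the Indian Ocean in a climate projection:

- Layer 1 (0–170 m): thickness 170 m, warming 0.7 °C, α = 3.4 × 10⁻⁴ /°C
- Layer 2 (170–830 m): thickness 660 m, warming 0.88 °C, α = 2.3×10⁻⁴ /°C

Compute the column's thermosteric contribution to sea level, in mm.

0–170 m: 0.7 × 170 × 3.4×10⁻⁴ = 0.04046 m
660 × 0.88 × 2.3×10⁻⁴ = 0.133584 m
Δh = 0.04046 + 0.133584 = 0.174044 m ≈ 170 mm

about 170 mm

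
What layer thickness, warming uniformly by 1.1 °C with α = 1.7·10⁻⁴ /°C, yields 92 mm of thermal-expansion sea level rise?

H = Δh/(αΔT) = 0.092 / (1.7×10⁻⁴ × 1.1) ≈ 492.0 m

about 490 m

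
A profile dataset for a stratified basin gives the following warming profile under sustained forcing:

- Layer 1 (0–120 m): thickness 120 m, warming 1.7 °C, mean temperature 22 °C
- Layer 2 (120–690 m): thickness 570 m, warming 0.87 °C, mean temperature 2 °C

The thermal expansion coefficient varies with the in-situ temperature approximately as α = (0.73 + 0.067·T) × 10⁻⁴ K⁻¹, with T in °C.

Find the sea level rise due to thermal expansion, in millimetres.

Layer 1: α = (0.73 + 0.067×22)×10⁻⁴ = 2.204×10⁻⁴ K⁻¹
Layer 2: α = (0.73 + 0.067×2)×10⁻⁴ = 0.864×10⁻⁴ K⁻¹
0–120 m: 120 × 1.7 × 2.204×10⁻⁴ = 0.0449616 m
Layer 2: 570 × 0.864×10⁻⁴ × 0.87 = 0.04284576 m
Δh = 0.0449616 + 0.04284576 = 0.08780736 m

Δh = 87.8 mm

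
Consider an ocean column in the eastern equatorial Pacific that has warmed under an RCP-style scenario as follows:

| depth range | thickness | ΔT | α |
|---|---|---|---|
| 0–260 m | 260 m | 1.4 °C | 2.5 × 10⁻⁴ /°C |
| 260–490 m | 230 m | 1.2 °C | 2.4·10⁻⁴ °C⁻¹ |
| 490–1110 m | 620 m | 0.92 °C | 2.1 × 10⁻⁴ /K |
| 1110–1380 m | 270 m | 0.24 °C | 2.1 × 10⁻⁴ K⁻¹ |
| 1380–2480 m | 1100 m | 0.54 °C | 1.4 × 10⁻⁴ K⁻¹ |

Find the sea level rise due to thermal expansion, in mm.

370 mm of thermosteric rise

0–260 m: 260 × 1.4 × 2.5×10⁻⁴ = 0.09100 m
Layer 2: 230 × 2.4×10⁻⁴ × 1.2 = 0.06624 m
490–1110 m: 0.92 × 2.1×10⁻⁴ × 620 = 0.119784 m
270 × 0.24 × 2.1×10⁻⁴ = 0.013608 m
Layer 5: 1.4×10⁻⁴ × 1100 × 0.54 = 0.08316 m
Δh = 0.09100 + 0.06624 + 0.119784 + 0.013608 + 0.08316 = 0.373792 m ≈ 370 mm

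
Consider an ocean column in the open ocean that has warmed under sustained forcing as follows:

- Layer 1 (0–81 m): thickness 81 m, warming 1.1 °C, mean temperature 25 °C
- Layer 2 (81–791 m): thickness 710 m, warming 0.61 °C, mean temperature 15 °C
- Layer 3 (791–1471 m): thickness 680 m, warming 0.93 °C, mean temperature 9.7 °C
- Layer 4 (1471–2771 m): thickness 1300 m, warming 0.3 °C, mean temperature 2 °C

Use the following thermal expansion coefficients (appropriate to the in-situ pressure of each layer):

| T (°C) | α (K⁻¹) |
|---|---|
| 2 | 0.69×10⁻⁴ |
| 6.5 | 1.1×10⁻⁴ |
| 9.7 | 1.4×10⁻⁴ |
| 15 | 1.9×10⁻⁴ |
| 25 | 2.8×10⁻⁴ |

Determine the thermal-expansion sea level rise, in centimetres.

Layer 1 at 25 °C → α = 2.8×10⁻⁴ K⁻¹
Layer 2 at 15 °C → α = 1.9×10⁻⁴ K⁻¹
Layer 3 at 9.7 °C → α = 1.4×10⁻⁴ K⁻¹
Layer 4 at 2 °C → α = 0.69×10⁻⁴ K⁻¹
1.1 × 81 × 2.8×10⁻⁴ = 0.024948 m
Layer 2: 0.61 × 1.9×10⁻⁴ × 710 = 0.082289 m
680 × 1.4×10⁻⁴ × 0.93 = 0.088536 m
1471–2771 m: 0.3 × 0.69×10⁻⁴ × 1300 = 0.02691 m
Δh = 0.024948 + 0.082289 + 0.088536 + 0.02691 = 0.222683 m

22 cm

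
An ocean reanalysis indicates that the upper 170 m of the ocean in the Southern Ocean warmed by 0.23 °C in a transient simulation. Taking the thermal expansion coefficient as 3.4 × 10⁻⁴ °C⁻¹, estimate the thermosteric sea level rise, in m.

Δh = αΔT·H = 3.4×10⁻⁴ × 0.23 × 170 = 0.013294 m

0.0133 m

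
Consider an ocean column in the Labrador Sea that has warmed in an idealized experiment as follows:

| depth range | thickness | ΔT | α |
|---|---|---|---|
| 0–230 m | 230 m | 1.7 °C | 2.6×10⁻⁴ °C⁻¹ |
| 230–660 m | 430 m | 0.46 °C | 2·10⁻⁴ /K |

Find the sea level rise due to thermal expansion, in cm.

Δh = 14 cm

1.7 × 2.6×10⁻⁴ × 230 = 0.10166 m
2×10⁻⁴ × 0.46 × 430 = 0.03956 m
Δh = 0.10166 + 0.03956 = 0.14122 m ≈ 14 cm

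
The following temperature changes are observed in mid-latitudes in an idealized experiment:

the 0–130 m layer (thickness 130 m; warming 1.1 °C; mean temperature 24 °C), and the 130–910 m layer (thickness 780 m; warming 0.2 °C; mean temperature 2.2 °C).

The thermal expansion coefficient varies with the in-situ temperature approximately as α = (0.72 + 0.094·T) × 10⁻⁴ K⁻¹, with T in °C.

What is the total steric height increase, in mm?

Layer 1: α = (0.72 + 0.094×24)×10⁻⁴ = 2.976×10⁻⁴ K⁻¹
Layer 2: α = (0.72 + 0.094×2.2)×10⁻⁴ = 0.9268×10⁻⁴ K⁻¹
Layer 1: 1.1 × 130 × 2.976×10⁻⁴ = 0.0425568 m
130–910 m: 780 × 0.2 × 0.9268×10⁻⁴ = 0.01445808 m
Δh = 0.0425568 + 0.01445808 = 0.05701488 m

57 mm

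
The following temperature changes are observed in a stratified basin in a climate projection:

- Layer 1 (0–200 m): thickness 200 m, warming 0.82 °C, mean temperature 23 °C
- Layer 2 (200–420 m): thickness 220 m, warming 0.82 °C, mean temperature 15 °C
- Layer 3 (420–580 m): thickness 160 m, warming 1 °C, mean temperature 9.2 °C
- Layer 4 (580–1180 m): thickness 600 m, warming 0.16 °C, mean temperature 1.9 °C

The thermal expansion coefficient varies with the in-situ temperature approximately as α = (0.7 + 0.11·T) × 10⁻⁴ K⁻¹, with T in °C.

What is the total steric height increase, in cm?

Layer 1: α = (0.7 + 0.11×23)×10⁻⁴ = 3.23×10⁻⁴ K⁻¹
Layer 2: α = (0.7 + 0.11×15)×10⁻⁴ = 2.35×10⁻⁴ K⁻¹
Layer 3: α = (0.7 + 0.11×9.2)×10⁻⁴ = 1.712×10⁻⁴ K⁻¹
Layer 4: α = (0.7 + 0.11×1.9)×10⁻⁴ = 0.909×10⁻⁴ K⁻¹
3.23×10⁻⁴ × 0.82 × 200 = 0.052972 m
200–420 m: 2.35×10⁻⁴ × 220 × 0.82 = 0.042394 m
1.712×10⁻⁴ × 160 × 1 = 0.027392 m
Layer 4: 0.909×10⁻⁴ × 600 × 0.16 = 0.0087264 m
Δh = 0.052972 + 0.042394 + 0.027392 + 0.0087264 = 0.1314844 m ≈ 13.1 cm

Δh = 13.1 cm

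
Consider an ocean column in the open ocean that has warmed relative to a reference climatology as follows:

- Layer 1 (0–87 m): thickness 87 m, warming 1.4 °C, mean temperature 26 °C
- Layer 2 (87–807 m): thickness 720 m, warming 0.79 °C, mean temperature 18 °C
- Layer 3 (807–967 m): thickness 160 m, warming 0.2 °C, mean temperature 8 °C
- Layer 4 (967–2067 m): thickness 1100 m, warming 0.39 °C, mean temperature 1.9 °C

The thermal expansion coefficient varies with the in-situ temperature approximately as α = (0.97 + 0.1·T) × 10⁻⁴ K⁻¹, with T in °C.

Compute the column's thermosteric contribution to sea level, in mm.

Δh = 256 mm

Layer 1: α = (0.97 + 0.1×26)×10⁻⁴ = 3.57×10⁻⁴ K⁻¹
Layer 2: α = (0.97 + 0.1×18)×10⁻⁴ = 2.77×10⁻⁴ K⁻¹
Layer 3: α = (0.97 + 0.1×8)×10⁻⁴ = 1.77×10⁻⁴ K⁻¹
Layer 4: α = (0.97 + 0.1×1.9)×10⁻⁴ = 1.16×10⁻⁴ K⁻¹
3.57×10⁻⁴ × 87 × 1.4 = 0.0434826 m
87–807 m: 720 × 0.79 × 2.77×10⁻⁴ = 0.1575576 m
807–967 m: 160 × 0.2 × 1.77×10⁻⁴ = 0.005664 m
1100 × 0.39 × 1.16×10⁻⁴ = 0.049764 m
Δh = 0.0434826 + 0.1575576 + 0.005664 + 0.049764 = 0.2564682 m ≈ 256 mm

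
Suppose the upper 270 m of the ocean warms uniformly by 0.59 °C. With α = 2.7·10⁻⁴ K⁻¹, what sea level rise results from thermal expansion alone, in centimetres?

Δh = αΔT·H = 2.7×10⁻⁴ × 0.59 × 270 = 0.043011 m

4.3 cm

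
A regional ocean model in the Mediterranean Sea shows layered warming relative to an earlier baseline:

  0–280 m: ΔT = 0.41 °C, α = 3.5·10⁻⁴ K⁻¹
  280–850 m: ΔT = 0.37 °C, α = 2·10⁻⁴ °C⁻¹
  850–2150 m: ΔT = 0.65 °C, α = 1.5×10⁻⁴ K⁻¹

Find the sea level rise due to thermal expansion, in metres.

0–280 m: 280 × 0.41 × 3.5×10⁻⁴ = 0.04018 m
280–850 m: 2×10⁻⁴ × 0.37 × 570 = 0.04218 m
Layer 3: 1.5×10⁻⁴ × 1300 × 0.65 = 0.12675 m
Δh = 0.04018 + 0.04218 + 0.12675 = 0.20911 m

about 0.209 m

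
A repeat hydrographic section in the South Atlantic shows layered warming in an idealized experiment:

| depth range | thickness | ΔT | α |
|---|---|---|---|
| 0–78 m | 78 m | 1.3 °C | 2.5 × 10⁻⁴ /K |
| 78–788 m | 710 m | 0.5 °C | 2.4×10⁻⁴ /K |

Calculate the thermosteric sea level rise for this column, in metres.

0.111 m

78 × 2.5×10⁻⁴ × 1.3 = 0.02535 m
0.5 × 2.4×10⁻⁴ × 710 = 0.08520 m
Δh = 0.02535 + 0.08520 = 0.11055 m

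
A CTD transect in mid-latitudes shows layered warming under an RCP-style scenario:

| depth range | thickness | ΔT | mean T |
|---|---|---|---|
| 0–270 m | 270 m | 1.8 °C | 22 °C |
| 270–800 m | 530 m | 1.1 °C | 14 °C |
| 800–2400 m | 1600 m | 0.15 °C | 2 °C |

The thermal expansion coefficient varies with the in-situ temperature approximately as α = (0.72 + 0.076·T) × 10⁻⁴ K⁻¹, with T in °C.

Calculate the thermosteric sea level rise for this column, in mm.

Layer 1: α = (0.72 + 0.076×22)×10⁻⁴ = 2.392×10⁻⁴ K⁻¹
Layer 2: α = (0.72 + 0.076×14)×10⁻⁴ = 1.784×10⁻⁴ K⁻¹
Layer 3: α = (0.72 + 0.076×2)×10⁻⁴ = 0.872×10⁻⁴ K⁻¹
270 × 2.392×10⁻⁴ × 1.8 = 0.1162512 m
Layer 2: 530 × 1.1 × 1.784×10⁻⁴ = 0.1040072 m
Layer 3: 1600 × 0.872×10⁻⁴ × 0.15 = 0.020928 m
Δh = 0.1162512 + 0.1040072 + 0.020928 = 0.2411864 m

241 mm of thermosteric rise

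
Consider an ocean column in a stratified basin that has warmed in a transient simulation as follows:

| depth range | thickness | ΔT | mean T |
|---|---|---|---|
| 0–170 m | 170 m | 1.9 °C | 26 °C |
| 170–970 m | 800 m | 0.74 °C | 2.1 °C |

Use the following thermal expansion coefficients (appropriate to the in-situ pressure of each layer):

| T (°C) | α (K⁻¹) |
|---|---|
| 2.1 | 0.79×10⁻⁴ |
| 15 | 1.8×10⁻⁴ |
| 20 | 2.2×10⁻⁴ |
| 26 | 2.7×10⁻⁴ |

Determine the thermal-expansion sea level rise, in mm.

Δh = 130 mm

Layer 1 at 26 °C → α = 2.7×10⁻⁴ K⁻¹
Layer 2 at 2.1 °C → α = 0.79×10⁻⁴ K⁻¹
0–170 m: 170 × 2.7×10⁻⁴ × 1.9 = 0.08721 m
800 × 0.74 × 0.79×10⁻⁴ = 0.046768 m
Δh = 0.08721 + 0.046768 = 0.133978 m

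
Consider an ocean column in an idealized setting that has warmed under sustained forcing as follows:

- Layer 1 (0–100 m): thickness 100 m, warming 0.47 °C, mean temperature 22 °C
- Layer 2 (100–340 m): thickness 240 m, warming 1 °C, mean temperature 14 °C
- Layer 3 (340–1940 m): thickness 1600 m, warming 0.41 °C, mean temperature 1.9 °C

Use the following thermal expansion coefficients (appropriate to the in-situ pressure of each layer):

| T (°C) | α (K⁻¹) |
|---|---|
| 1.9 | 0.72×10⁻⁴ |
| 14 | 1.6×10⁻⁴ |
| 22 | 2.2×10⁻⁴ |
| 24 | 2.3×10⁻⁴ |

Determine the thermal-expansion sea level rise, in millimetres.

Layer 1 at 22 °C → α = 2.2×10⁻⁴ K⁻¹
Layer 2 at 14 °C → α = 1.6×10⁻⁴ K⁻¹
Layer 3 at 1.9 °C → α = 0.72×10⁻⁴ K⁻¹
0.47 × 100 × 2.2×10⁻⁴ = 0.01034 m
Layer 2: 1 × 240 × 1.6×10⁻⁴ = 0.03840 m
0.72×10⁻⁴ × 0.41 × 1600 = 0.047232 m
Δh = 0.01034 + 0.03840 + 0.047232 = 0.095972 m

about 96.0 mm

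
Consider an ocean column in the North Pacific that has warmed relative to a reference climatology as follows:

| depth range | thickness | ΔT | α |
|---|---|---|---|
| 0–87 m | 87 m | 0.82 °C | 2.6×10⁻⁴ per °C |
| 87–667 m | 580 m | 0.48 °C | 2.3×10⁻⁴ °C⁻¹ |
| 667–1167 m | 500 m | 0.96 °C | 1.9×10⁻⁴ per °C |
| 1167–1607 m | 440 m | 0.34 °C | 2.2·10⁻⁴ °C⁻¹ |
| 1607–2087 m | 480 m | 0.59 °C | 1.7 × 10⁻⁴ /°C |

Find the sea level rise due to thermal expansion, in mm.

255 mm of thermosteric rise

Layer 1: 87 × 0.82 × 2.6×10⁻⁴ = 0.0185484 m
Layer 2: 2.3×10⁻⁴ × 0.48 × 580 = 0.064032 m
0.96 × 1.9×10⁻⁴ × 500 = 0.09120 m
1167–1607 m: 2.2×10⁻⁴ × 0.34 × 440 = 0.032912 m
0.59 × 480 × 1.7×10⁻⁴ = 0.048144 m
Δh = 0.0185484 + 0.064032 + 0.09120 + 0.032912 + 0.048144 = 0.2548364 m ≈ 255 mm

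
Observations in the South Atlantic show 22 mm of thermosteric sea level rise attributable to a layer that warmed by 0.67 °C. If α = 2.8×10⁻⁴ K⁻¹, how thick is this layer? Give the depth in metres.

117 m

H = Δh/(αΔT) = 0.022 / (2.8×10⁻⁴ × 0.67) ≈ 117.3 m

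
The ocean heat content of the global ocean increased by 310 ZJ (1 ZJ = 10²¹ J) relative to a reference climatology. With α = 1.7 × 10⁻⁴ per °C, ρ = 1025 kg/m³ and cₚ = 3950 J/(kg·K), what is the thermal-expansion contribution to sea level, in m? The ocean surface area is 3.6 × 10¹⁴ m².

Per unit area: Q = 310×10²¹ / (3.6×10¹⁴) ≈ 8.611×10⁸ J/m²
Δh = αQ/(ρcₚ) = 1.7×10⁻⁴ × 8.611×10⁸ / (1025 × 3950) ≈ 0.036156 m

Δh ≈ 0.0362 m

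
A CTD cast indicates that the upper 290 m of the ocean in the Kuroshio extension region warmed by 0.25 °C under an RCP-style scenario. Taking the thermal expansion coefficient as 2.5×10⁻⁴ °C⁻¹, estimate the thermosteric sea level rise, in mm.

Δh = αΔT·H = 2.5×10⁻⁴ × 0.25 × 290 = 0.018125 m

about 18.1 mm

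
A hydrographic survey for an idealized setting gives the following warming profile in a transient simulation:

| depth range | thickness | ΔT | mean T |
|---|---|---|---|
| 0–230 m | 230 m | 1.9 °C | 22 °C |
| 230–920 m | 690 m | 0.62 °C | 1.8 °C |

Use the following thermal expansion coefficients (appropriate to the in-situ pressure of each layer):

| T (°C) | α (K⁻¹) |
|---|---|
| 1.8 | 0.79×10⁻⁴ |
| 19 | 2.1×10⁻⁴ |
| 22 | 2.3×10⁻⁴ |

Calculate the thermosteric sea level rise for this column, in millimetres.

Layer 1 at 22 °C → α = 2.3×10⁻⁴ K⁻¹
Layer 2 at 1.8 °C → α = 0.79×10⁻⁴ K⁻¹
0–230 m: 1.9 × 2.3×10⁻⁴ × 230 = 0.10051 m
690 × 0.79×10⁻⁴ × 0.62 = 0.0337962 m
Δh = 0.10051 + 0.0337962 = 0.1343062 m ≈ 134 mm

134 mm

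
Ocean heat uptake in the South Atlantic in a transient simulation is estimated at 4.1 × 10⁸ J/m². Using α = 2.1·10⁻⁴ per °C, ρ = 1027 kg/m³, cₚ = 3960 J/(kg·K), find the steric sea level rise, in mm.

Δh = 21.2 mm

Δh = αQ/(ρcₚ) = 2.1×10⁻⁴ × 4.1×10⁸ / (1027 × 3960) ≈ 0.021171 m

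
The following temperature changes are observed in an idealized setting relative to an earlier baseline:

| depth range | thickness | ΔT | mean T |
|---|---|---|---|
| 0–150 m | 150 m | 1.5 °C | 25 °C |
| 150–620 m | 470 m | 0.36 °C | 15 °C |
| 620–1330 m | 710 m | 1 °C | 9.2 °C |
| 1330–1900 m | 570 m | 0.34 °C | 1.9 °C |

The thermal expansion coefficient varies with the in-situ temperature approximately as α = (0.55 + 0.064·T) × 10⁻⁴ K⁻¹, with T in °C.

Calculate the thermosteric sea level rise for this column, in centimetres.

Layer 1: α = (0.55 + 0.064×25)×10⁻⁴ = 2.15×10⁻⁴ K⁻¹
Layer 2: α = (0.55 + 0.064×15)×10⁻⁴ = 1.51×10⁻⁴ K⁻¹
Layer 3: α = (0.55 + 0.064×9.2)×10⁻⁴ = 1.1388×10⁻⁴ K⁻¹
Layer 4: α = (0.55 + 0.064×1.9)×10⁻⁴ = 0.6716×10⁻⁴ K⁻¹
0–150 m: 2.15×10⁻⁴ × 1.5 × 150 = 0.048375 m
Layer 2: 470 × 0.36 × 1.51×10⁻⁴ = 0.0255492 m
Layer 3: 710 × 1.1388×10⁻⁴ × 1 = 0.0808548 m
Layer 4: 0.6716×10⁻⁴ × 570 × 0.34 = 0.013015608 m
Δh = 0.048375 + 0.0255492 + 0.0808548 + 0.013015608 = 0.167794608 m ≈ 16.8 cm

Δh ≈ 16.8 cm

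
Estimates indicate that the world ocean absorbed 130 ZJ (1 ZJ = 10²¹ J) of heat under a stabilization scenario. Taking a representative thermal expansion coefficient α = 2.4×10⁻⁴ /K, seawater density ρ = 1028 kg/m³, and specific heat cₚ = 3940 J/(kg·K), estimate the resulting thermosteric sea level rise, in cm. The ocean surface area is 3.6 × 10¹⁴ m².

Per unit area: Q = 130×10²¹ / (3.6×10¹⁴) ≈ 3.611×10⁸ J/m²
Δh = αQ/(ρcₚ) = 2.4×10⁻⁴ × 3.611×10⁸ / (1028 × 3940) ≈ 0.021397 m

about 2.14 cm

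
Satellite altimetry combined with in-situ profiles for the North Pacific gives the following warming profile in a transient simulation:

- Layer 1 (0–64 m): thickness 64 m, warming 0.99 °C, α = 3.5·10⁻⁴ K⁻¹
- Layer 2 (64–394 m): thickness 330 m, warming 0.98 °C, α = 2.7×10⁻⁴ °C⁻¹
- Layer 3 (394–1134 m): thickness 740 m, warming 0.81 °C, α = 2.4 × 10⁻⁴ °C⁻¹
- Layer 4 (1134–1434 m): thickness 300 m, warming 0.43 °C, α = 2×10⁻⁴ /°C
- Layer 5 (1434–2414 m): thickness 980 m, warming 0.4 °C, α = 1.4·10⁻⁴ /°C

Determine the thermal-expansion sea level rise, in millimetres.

3.5×10⁻⁴ × 0.99 × 64 = 0.022176 m
Layer 2: 0.98 × 2.7×10⁻⁴ × 330 = 0.087318 m
2.4×10⁻⁴ × 0.81 × 740 = 0.143856 m
1134–1434 m: 0.43 × 300 × 2×10⁻⁴ = 0.02580 m
Layer 5: 0.4 × 1.4×10⁻⁴ × 980 = 0.05488 m
Δh = 0.022176 + 0.087318 + 0.143856 + 0.02580 + 0.05488 = 0.33403 m ≈ 334 mm

Δh = 334 mm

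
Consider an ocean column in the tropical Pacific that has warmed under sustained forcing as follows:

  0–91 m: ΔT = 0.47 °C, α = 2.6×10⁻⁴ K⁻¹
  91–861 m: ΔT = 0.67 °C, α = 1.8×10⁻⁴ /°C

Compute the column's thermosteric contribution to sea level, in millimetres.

0–91 m: 0.47 × 91 × 2.6×10⁻⁴ = 0.0111202 m
91–861 m: 770 × 1.8×10⁻⁴ × 0.67 = 0.092862 m
Δh = 0.0111202 + 0.092862 = 0.1039822 m

about 104 mm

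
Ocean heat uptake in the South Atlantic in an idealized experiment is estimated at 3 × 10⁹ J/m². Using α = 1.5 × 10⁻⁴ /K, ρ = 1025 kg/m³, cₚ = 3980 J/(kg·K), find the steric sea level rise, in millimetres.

Δh = αQ/(ρcₚ) = 1.5×10⁻⁴ × 3×10⁹ / (1025 × 3980) ≈ 0.11031 m

about 110 mm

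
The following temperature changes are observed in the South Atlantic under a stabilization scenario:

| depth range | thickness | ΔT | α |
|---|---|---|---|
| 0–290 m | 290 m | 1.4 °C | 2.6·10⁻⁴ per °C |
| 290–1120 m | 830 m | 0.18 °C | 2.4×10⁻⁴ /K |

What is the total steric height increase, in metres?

Δh = 0.141 m

290 × 1.4 × 2.6×10⁻⁴ = 0.10556 m
290–1120 m: 0.18 × 2.4×10⁻⁴ × 830 = 0.035856 m
Δh = 0.10556 + 0.035856 = 0.141416 m ≈ 0.141 m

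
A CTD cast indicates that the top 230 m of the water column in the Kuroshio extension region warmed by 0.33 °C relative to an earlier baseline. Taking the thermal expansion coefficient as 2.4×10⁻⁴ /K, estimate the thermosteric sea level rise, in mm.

18.2 mm of thermosteric rise

Δh = αΔT·H = 2.4×10⁻⁴ × 0.33 × 230 = 0.018216 m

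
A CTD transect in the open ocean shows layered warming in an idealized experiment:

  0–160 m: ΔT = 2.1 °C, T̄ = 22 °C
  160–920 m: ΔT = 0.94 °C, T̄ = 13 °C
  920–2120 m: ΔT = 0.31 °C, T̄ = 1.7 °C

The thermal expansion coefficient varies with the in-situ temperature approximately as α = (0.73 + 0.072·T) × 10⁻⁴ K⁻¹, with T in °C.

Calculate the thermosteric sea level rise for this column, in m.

Δh ≈ 0.228 m

Layer 1: α = (0.73 + 0.072×22)×10⁻⁴ = 2.314×10⁻⁴ K⁻¹
Layer 2: α = (0.73 + 0.072×13)×10⁻⁴ = 1.666×10⁻⁴ K⁻¹
Layer 3: α = (0.73 + 0.072×1.7)×10⁻⁴ = 0.8524×10⁻⁴ K⁻¹
Layer 1: 2.314×10⁻⁴ × 2.1 × 160 = 0.0777504 m
160–920 m: 1.666×10⁻⁴ × 0.94 × 760 = 0.11901904 m
0.8524×10⁻⁴ × 0.31 × 1200 = 0.03170928 m
Δh = 0.0777504 + 0.11901904 + 0.03170928 = 0.22847872 m ≈ 0.228 m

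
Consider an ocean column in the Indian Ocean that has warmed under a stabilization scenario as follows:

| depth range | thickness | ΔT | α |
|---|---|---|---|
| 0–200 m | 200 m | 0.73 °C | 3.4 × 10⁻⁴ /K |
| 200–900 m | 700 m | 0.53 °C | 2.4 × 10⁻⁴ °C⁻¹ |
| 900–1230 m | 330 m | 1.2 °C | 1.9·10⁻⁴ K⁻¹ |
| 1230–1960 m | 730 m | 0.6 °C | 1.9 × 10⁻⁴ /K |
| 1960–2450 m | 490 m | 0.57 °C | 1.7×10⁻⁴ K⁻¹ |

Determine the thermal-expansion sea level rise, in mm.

Δh ≈ 340 mm

Layer 1: 3.4×10⁻⁴ × 200 × 0.73 = 0.04964 m
200–900 m: 0.53 × 700 × 2.4×10⁻⁴ = 0.08904 m
Layer 3: 1.9×10⁻⁴ × 1.2 × 330 = 0.07524 m
730 × 0.6 × 1.9×10⁻⁴ = 0.08322 m
1960–2450 m: 1.7×10⁻⁴ × 490 × 0.57 = 0.047481 m
Δh = 0.04964 + 0.08904 + 0.07524 + 0.08322 + 0.047481 = 0.344621 m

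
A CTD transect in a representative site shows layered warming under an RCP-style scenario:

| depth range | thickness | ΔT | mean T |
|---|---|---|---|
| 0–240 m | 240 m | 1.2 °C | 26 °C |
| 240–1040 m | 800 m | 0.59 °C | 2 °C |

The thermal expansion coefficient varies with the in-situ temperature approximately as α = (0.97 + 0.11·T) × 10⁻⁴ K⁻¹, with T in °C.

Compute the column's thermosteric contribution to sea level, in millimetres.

about 166 mm

Layer 1: α = (0.97 + 0.11×26)×10⁻⁴ = 3.83×10⁻⁴ K⁻¹
Layer 2: α = (0.97 + 0.11×2)×10⁻⁴ = 1.19×10⁻⁴ K⁻¹
240 × 3.83×10⁻⁴ × 1.2 = 0.110304 m
240–1040 m: 1.19×10⁻⁴ × 0.59 × 800 = 0.056168 m
Δh = 0.110304 + 0.056168 = 0.166472 m ≈ 166 mm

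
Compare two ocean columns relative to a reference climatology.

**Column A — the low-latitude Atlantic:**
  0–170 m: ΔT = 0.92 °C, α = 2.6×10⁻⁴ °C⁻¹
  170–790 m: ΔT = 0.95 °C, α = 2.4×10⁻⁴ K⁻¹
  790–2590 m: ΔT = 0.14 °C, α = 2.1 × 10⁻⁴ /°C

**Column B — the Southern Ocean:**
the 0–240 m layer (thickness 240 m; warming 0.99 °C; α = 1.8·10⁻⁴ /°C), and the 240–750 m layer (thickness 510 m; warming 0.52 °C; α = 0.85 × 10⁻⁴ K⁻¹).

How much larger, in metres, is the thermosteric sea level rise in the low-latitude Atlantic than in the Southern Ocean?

0.170 m larger

A 2.6×10⁻⁴ × 170 × 0.92 = 0.040664 m
A 170–790 m: 2.4×10⁻⁴ × 620 × 0.95 = 0.14136 m
A Layer 3: 2.1×10⁻⁴ × 1800 × 0.14 = 0.05292 m
A total: 0.234944 m
B 0–240 m: 240 × 0.99 × 1.8×10⁻⁴ = 0.042768 m
B 240–750 m: 0.52 × 510 × 0.85×10⁻⁴ = 0.022542 m
B total: 0.06531 m
Difference: 0.234944 − 0.06531 = 0.169634 m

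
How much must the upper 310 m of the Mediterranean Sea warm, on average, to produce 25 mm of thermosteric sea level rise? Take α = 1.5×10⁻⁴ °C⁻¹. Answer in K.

ΔT = Δh/(αH) = 0.025 / (1.5×10⁻⁴ × 310) ≈ 0.5376 K

ΔT ≈ 0.538 K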